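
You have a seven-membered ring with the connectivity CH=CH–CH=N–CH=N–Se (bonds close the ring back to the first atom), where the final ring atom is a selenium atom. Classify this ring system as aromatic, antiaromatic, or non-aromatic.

Antiaromatic

Check conjugation: the double-bond atoms are sp², each contributing one p electron; the doubly-bonded nitrogens are pyridine-type — their lone pairs lie in the ring plane, leaving one electron in the p orbital; the selenium donates one lone pair from its p orbital — every position has a p orbital, so the cyclic π system is continuous.
π-electron count: 3 × 2 = 6 from the double-bond units + 2 from the Se atom = 8.
With 8 = 4·2 π electrons, Hückel's rule classifies the planar ring as antiaromatic.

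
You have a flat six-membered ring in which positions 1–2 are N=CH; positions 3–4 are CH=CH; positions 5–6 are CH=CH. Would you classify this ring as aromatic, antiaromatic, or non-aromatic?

Aromatic

Every ring atom contributes a p orbital perpendicular to the ring (each doubly-bonded ring atom is sp² with one p-orbital electron; each =N– nitrogen is pyridine-type (lone pair in the sp² plane, one electron in the p orbital)), so the π system is cyclic and fully conjugated.
Counting π electrons: 3 × 2 = 6 from the 3 double-bond units.
6 = 4(1) + 2, which satisfies Hückel's 4n+2 rule.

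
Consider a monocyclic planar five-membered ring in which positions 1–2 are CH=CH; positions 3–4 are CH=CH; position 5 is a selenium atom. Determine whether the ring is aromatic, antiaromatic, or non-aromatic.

All ring atoms are sp² and supply a p orbital to the ring (every atom in a ring double bond is sp² and brings one electron to the p orbital; the selenium donates one lone pair from its p orbital); the conjugation is uninterrupted.
Adding the contributions, 2 × 2 = 4 from the double-bond units + 2 from the Se atom = 6.
Since 6 = 4·1 + 2, the ring meets the 4n+2 criterion.
This is selenophene.

Aromatic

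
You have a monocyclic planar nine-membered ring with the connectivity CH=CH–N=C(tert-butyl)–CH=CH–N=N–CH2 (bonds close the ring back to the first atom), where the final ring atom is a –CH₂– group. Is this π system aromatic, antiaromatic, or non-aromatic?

Non-aromatic

At the CH2 position, the tetrahedral CH₂ carbon is sp³ and has no p orbital in the ring π system; the ring's p-orbital overlap is broken there.
Hückel's rule only applies to fully conjugated rings, so this one is simply non-aromatic.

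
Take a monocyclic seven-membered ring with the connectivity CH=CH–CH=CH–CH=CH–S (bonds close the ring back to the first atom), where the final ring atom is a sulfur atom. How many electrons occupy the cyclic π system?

Every ring atom contributes a p orbital perpendicular to the ring (each doubly-bonded ring atom is sp² with one p-orbital electron; the sulfur donates one lone pair from its p orbital), so the π system is cyclic and fully conjugated.
Tallying contributions gives 3 × 2 = 6 from the double-bond units + 2 from the S atom = 8.

8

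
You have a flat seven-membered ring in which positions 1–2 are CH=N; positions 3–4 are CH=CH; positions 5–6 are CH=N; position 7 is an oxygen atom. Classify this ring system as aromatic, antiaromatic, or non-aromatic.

Antiaromatic

Check conjugation: every atom in a ring double bond is sp² and brings one electron to the p orbital; each sp² =N– keeps its lone pair in-plane and puts one electron into the π system; the oxygen donates one lone pair from its p orbital — every position has a p orbital, so the cyclic π system is continuous.
Tallying contributions gives 3 × 2 = 6 from the double-bond units + 2 from the O atom = 8.
A 4n π count (8, n = 2) in a planar conjugated ring means antiaromatic.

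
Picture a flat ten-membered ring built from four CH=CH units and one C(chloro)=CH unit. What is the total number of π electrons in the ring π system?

The p orbitals form a continuous loop: the double-bond atoms are sp², each contributing one p electron. The ring is fully conjugated.
Adding the contributions, 5 × 2 = 10 from the 5 double-bond units.

10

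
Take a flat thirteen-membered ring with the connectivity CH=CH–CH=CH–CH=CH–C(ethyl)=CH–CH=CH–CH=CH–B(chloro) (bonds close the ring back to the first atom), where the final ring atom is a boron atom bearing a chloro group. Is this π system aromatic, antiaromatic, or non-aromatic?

Antiaromatic

Every ring atom contributes a p orbital perpendicular to the ring (the double-bond atoms are sp², each contributing one p electron; the boron has an empty p orbital), so the π system is cyclic and fully conjugated.
Counting π electrons: 6 × 2 = 12 from the double-bond units + 0 from the B(chloro) atom = 12.
With 12 = 4·3 π electrons, Hückel's rule classifies the planar ring as antiaromatic.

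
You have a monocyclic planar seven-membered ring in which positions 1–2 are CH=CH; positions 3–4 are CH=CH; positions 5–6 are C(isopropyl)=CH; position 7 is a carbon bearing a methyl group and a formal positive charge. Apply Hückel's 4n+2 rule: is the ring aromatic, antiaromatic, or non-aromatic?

Aromatic

The p orbitals form a continuous loop: the double-bond atoms are sp², each contributing one p electron; the carbocation has an empty p orbital. The ring is fully conjugated.
Tallying contributions gives 3 × 2 = 6 from the double-bond units + 0 from the C(methyl)(+) atom = 6.
That gives a 4n+2 count (6, n = 1).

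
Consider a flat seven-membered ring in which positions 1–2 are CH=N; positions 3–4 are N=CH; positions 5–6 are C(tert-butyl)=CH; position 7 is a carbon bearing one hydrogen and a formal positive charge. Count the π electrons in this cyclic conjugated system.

The p orbitals form a continuous loop: every atom in a ring double bond is sp² and brings one electron to the p orbital; each =N– nitrogen is pyridine-type (lone pair in the sp² plane, one electron in the p orbital); the carbocation has an empty p orbital. The ring is fully conjugated.
Tallying contributions gives 3 × 2 = 6 from the double-bond units + 0 from the CH(+) atom = 6.

6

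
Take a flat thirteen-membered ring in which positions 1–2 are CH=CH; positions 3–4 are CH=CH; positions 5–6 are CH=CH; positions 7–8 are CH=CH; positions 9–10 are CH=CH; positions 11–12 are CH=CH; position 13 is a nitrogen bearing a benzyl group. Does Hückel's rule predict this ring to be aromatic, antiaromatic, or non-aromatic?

The p orbitals form a continuous loop: each doubly-bonded ring atom is sp² with one p-orbital electron; the pyrrole-type nitrogen donates its lone pair from the p orbital. The ring is fully conjugated.
Counting π electrons: 6 × 2 = 12 from the double-bond units + 2 from the N(benzyl) atom = 14.
With 14 π electrons (n = 3), the Hückel 4n+2 condition holds.

Aromatic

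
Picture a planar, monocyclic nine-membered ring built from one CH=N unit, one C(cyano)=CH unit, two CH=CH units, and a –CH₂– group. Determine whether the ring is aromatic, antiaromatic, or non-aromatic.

Non-aromatic

At the CH2 position, the tetrahedral CH₂ carbon is sp³ and has no p orbital in the ring π system; the ring's p-orbital overlap is broken there.
Without a continuous loop of overlapping p orbitals the Hückel electron count never comes into play.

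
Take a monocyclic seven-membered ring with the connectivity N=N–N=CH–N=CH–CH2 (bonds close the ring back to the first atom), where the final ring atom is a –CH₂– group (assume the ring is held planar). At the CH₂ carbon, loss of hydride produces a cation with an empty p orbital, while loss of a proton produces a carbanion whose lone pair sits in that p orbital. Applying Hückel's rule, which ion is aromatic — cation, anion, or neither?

The cation

Once that carbon is sp², every ring atom has a p orbital and both ions are fully conjugated.
Cation: 3 × 2 + 0 = 6 π electrons → 4(1)+2, aromatic.
Anion: 3 × 2 + 2 = 8 π electrons → 4(2), antiaromatic.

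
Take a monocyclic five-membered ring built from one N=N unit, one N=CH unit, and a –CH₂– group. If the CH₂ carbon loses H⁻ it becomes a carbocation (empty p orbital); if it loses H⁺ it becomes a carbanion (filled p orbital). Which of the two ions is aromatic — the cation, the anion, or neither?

The anion

Once that carbon is sp², every ring atom has a p orbital and both ions are fully conjugated.
Cation: 2 × 2 + 0 = 4 π electrons → 4(1), antiaromatic.
Anion: 2 × 2 + 2 = 6 π electrons → 4(1)+2, aromatic.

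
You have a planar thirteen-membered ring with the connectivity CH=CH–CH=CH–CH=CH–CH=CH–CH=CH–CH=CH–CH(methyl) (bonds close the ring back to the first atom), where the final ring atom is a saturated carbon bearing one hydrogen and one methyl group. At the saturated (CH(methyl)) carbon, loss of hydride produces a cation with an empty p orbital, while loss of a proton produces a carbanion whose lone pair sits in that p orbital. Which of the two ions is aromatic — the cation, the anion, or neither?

The anion

Once that carbon is sp², every ring atom has a p orbital and both ions are fully conjugated.
Cation: 6 × 2 + 0 = 12 π electrons → 4(3), antiaromatic.
Anion: 6 × 2 + 2 = 14 π electrons → 4(3)+2, aromatic.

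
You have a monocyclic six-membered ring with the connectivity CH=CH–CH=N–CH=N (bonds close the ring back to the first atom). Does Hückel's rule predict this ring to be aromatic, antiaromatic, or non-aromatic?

Aromatic

The p orbitals form a continuous loop: the double-bond atoms are sp², each contributing one p electron; each sp² =N– keeps its lone pair in-plane and puts one electron into the π system. The ring is fully conjugated.
Tallying contributions gives 3 × 2 = 6 from the 3 double-bond units.
6 = 4(1) + 2, which satisfies Hückel's 4n+2 rule.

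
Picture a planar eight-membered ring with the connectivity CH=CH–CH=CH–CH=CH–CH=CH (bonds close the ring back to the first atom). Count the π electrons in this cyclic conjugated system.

8

The p orbitals form a continuous loop: every atom in a ring double bond is sp² and brings one electron to the p orbital. The ring is fully conjugated.
Counting π electrons: 4 × 2 = 8 from the 4 double-bond units.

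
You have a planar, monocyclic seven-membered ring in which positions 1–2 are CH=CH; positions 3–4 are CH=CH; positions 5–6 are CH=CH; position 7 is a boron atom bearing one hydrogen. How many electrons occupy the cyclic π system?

The p orbitals form a continuous loop: each doubly-bonded ring atom is sp² with one p-orbital electron; the boron has an empty p orbital. The ring is fully conjugated.
π-electron count: 3 × 2 = 6 from the double-bond units + 0 from the BH atom = 6.

6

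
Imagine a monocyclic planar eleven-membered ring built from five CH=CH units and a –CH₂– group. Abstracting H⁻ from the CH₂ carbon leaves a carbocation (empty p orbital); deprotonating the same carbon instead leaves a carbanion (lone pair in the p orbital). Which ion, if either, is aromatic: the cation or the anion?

The cation

In both ions every ring atom is sp² and contributes a p orbital, so both rings are fully conjugated.
Cation: 5 × 2 + 0 = 10 π electrons → 4(2)+2, aromatic.
Anion: 5 × 2 + 2 = 12 π electrons → 4(3), antiaromatic.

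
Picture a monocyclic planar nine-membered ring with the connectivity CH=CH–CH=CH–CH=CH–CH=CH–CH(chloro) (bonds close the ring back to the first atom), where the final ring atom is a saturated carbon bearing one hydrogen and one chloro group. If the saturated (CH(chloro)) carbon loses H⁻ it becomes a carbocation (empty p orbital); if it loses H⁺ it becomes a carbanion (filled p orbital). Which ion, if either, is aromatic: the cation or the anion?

The anion

Both ions have a continuous loop of p orbitals — each ring atom is sp².
Cation: 4 × 2 + 0 = 8 π electrons → 4(2), antiaromatic.
Anion: 4 × 2 + 2 = 10 π electrons → 4(2)+2, aromatic.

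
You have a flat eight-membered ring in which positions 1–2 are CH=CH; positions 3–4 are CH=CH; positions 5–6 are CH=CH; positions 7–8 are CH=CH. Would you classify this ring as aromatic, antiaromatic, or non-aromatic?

The p orbitals form a continuous loop: every atom in a ring double bond is sp² and brings one electron to the p orbital. The ring is fully conjugated.
π-electron count: 4 × 2 = 8 from the 4 double-bond units.
With 8 = 4·2 π electrons, Hückel's rule classifies the planar ring as antiaromatic.
(The species described is cyclooctatetraene.)

Antiaromatic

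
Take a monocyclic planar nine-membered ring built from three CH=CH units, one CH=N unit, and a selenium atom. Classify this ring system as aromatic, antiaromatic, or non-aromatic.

The p orbitals form a continuous loop: every atom in a ring double bond is sp² and brings one electron to the p orbital; the doubly-bonded nitrogens are pyridine-type — their lone pairs lie in the ring plane, leaving one electron in the p orbital; the selenium donates one lone pair from its p orbital. The ring is fully conjugated.
Counting π electrons: 4 × 2 = 8 from the double-bond units + 2 from the Se atom = 10.
That gives a 4n+2 count (10, n = 2).

Aromatic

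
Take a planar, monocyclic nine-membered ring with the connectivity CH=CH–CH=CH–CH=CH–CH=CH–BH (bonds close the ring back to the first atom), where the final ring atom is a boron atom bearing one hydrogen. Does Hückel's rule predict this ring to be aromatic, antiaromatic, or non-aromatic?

Antiaromatic

Check conjugation: every atom in a ring double bond is sp² and brings one electron to the p orbital; the boron has an empty p orbital — every position has a p orbital, so the cyclic π system is continuous.
Counting π electrons: 4 × 2 = 8 from the double-bond units + 0 from the BH atom = 8.
A 4n π count (8, n = 2) in a planar conjugated ring means antiaromatic.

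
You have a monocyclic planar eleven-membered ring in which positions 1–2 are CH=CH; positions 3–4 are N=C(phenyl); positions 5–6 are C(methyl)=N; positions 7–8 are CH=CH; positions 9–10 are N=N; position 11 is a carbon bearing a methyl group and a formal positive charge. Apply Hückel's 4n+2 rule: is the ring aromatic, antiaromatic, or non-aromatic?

Every ring atom contributes a p orbital perpendicular to the ring (every atom in a ring double bond is sp² and brings one electron to the p orbital; the doubly-bonded nitrogens are pyridine-type — their lone pairs lie in the ring plane, leaving one electron in the p orbital; the carbocation has an empty p orbital), so the π system is cyclic and fully conjugated.
Tallying contributions gives 5 × 2 = 10 from the double-bond units + 0 from the C(methyl)(+) atom = 10.
Since 10 = 4·2 + 2, the ring meets the 4n+2 criterion.

Aromatic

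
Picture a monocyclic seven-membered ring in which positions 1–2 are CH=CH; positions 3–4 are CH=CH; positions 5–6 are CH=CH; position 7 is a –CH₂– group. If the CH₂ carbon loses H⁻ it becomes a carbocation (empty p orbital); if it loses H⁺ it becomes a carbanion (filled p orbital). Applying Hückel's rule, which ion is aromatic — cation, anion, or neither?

The cation

In both ions every ring atom is sp² and contributes a p orbital, so both rings are fully conjugated.
Cation: 3 × 2 + 0 = 6 π electrons → 4(1)+2, aromatic.
Anion: 3 × 2 + 2 = 8 π electrons → 4(2), antiaromatic.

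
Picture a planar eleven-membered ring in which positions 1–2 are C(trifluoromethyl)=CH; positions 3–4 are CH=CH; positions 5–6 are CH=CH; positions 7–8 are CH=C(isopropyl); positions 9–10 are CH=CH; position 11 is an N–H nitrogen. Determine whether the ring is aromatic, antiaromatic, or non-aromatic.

Check conjugation: every atom in a ring double bond is sp² and brings one electron to the p orbital; the pyrrole-type nitrogen donates its lone pair from the p orbital — every position has a p orbital, so the cyclic π system is continuous.
π-electron count: 5 × 2 = 10 from the double-bond units + 2 from the NH atom = 12.
A 4n π count (12, n = 3) in a planar conjugated ring means antiaromatic.

Antiaromatic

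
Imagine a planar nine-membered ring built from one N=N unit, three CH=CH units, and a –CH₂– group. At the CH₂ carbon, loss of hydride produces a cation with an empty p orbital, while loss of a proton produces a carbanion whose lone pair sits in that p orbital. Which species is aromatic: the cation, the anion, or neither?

The anion

Once that carbon is sp², every ring atom has a p orbital and both ions are fully conjugated.
Cation: 4 × 2 + 0 = 8 π electrons → 4(2), antiaromatic.
Anion: 4 × 2 + 2 = 10 π electrons → 4(2)+2, aromatic.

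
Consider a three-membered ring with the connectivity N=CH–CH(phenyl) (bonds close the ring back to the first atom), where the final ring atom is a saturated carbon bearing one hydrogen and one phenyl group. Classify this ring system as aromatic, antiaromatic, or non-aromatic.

At the CH(phenyl) position, that saturated carbon is sp³ and has no p orbital in the ring π system; the ring's p-orbital overlap is broken there.
Hückel's rule only applies to fully conjugated rings, so this one is simply non-aromatic.

Non-aromatic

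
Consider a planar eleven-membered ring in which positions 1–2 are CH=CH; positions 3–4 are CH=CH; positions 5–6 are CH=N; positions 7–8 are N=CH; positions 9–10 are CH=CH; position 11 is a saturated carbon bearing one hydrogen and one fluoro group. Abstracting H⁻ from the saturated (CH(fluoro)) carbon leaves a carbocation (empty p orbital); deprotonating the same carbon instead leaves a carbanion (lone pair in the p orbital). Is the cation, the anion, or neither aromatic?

Once that carbon is sp², every ring atom has a p orbital and both ions are fully conjugated.
Cation: 5 × 2 + 0 = 10 π electrons → 4(2)+2, aromatic.
Anion: 5 × 2 + 2 = 12 π electrons → 4(3), antiaromatic.

The cation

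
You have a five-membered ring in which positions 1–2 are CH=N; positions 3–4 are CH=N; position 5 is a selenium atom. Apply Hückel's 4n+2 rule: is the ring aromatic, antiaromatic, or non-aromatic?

The p orbitals form a continuous loop: the double-bond atoms are sp², each contributing one p electron; each sp² =N– keeps its lone pair in-plane and puts one electron into the π system; the selenium donates one lone pair from its p orbital. The ring is fully conjugated.
Tallying contributions gives 2 × 2 = 4 from the double-bond units + 2 from the Se atom = 6.
With 6 π electrons (n = 1), the Hückel 4n+2 condition holds.

Aromatic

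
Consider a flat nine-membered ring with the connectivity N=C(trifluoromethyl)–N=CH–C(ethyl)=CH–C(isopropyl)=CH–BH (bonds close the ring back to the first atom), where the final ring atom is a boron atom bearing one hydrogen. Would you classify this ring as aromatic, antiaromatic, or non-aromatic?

Antiaromatic

Every ring atom contributes a p orbital perpendicular to the ring (each doubly-bonded ring atom is sp² with one p-orbital electron; the doubly-bonded nitrogens are pyridine-type — their lone pairs lie in the ring plane, leaving one electron in the p orbital; the boron has an empty p orbital), so the π system is cyclic and fully conjugated.
π-electron count: 4 × 2 = 8 from the double-bond units + 0 from the BH atom = 8.
8 is a 4n count (n = 2), so the planar conjugated ring is antiaromatic.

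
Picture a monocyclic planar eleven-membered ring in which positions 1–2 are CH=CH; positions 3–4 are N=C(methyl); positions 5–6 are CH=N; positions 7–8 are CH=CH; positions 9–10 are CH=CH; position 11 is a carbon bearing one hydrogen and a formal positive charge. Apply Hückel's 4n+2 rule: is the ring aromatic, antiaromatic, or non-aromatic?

Every ring atom contributes a p orbital perpendicular to the ring (every atom in a ring double bond is sp² and brings one electron to the p orbital; each =N– nitrogen is pyridine-type (lone pair in the sp² plane, one electron in the p orbital); the carbocation has an empty p orbital), so the π system is cyclic and fully conjugated.
Tallying contributions gives 5 × 2 = 10 from the double-bond units + 0 from the CH(+) atom = 10.
10 = 4(2) + 2, which satisfies Hückel's 4n+2 rule.

Aromatic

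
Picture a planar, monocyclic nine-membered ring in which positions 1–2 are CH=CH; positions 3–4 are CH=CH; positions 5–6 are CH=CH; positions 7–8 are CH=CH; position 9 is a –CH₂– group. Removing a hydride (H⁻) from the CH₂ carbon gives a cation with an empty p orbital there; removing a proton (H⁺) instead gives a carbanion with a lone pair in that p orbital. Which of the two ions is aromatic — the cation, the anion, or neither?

The anion

In both ions every ring atom is sp² and contributes a p orbital, so both rings are fully conjugated.
Cation: 4 × 2 + 0 = 8 π electrons → 4(2), antiaromatic.
Anion: 4 × 2 + 2 = 10 π electrons → 4(2)+2, aromatic.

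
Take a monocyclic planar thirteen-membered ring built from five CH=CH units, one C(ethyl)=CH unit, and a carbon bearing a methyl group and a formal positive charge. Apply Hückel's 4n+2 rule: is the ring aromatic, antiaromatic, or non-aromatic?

Antiaromatic

Check conjugation: the double-bond atoms are sp², each contributing one p electron; the carbocation has an empty p orbital — every position has a p orbital, so the cyclic π system is continuous.
Counting π electrons: 6 × 2 = 12 from the double-bond units + 0 from the C(methyl)(+) atom = 12.
With 12 = 4·3 π electrons, Hückel's rule classifies the planar ring as antiaromatic.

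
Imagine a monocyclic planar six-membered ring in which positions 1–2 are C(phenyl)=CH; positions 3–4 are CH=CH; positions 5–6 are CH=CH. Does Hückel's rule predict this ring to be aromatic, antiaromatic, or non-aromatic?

Aromatic

Every ring atom contributes a p orbital perpendicular to the ring (each doubly-bonded ring atom is sp² with one p-orbital electron), so the π system is cyclic and fully conjugated.
π-electron count: 3 × 2 = 6 from the 3 double-bond units.
Since 6 = 4·1 + 2, the ring meets the 4n+2 criterion.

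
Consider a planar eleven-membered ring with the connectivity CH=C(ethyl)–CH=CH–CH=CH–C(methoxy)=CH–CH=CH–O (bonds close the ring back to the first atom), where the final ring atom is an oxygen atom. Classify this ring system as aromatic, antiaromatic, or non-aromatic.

Antiaromatic

Check conjugation: every atom in a ring double bond is sp² and brings one electron to the p orbital; the oxygen donates one lone pair from its p orbital — every position has a p orbital, so the cyclic π system is continuous.
Tallying contributions gives 5 × 2 = 10 from the double-bond units + 2 from the O atom = 12.
A 4n π count (12, n = 3) in a planar conjugated ring means antiaromatic.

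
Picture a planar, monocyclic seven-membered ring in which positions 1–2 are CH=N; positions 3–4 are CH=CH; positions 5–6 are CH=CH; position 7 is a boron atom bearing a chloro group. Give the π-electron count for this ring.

All ring atoms are sp² and supply a p orbital to the ring (the double-bond atoms are sp², each contributing one p electron; each sp² =N– keeps its lone pair in-plane and puts one electron into the π system; the boron has an empty p orbital); the conjugation is uninterrupted.
π-electron count: 3 × 2 = 6 from the double-bond units + 0 from the B(chloro) atom = 6.

6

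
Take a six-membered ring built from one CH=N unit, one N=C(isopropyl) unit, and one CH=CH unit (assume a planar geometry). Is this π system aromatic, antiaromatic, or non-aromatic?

Every ring atom contributes a p orbital perpendicular to the ring (the double-bond atoms are sp², each contributing one p electron; each sp² =N– keeps its lone pair in-plane and puts one electron into the π system), so the π system is cyclic and fully conjugated.
π-electron count: 3 × 2 = 6 from the 3 double-bond units.
6 = 4(1) + 2, which satisfies Hückel's 4n+2 rule.

Aromatic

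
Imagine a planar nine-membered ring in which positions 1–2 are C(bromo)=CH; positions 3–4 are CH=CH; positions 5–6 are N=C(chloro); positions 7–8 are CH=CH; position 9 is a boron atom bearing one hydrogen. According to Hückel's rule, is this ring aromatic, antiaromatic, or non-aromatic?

The p orbitals form a continuous loop: each doubly-bonded ring atom is sp² with one p-orbital electron; each sp² =N– keeps its lone pair in-plane and puts one electron into the π system; the boron has an empty p orbital. The ring is fully conjugated.
Adding the contributions, 4 × 2 = 8 from the double-bond units + 0 from the BH atom = 8.
8 = 4(2); a planar, fully conjugated 4n system is antiaromatic.

Antiaromatic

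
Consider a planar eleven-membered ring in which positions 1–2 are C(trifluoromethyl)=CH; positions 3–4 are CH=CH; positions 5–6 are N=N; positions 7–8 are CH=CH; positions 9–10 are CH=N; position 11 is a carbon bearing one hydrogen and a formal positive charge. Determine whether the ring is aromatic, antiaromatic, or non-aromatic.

Aromatic

Check conjugation: the double-bond atoms are sp², each contributing one p electron; each =N– nitrogen is pyridine-type (lone pair in the sp² plane, one electron in the p orbital); the carbocation has an empty p orbital — every position has a p orbital, so the cyclic π system is continuous.
Counting π electrons: 5 × 2 = 10 from the double-bond units + 0 from the CH(+) atom = 10.
That gives a 4n+2 count (10, n = 2).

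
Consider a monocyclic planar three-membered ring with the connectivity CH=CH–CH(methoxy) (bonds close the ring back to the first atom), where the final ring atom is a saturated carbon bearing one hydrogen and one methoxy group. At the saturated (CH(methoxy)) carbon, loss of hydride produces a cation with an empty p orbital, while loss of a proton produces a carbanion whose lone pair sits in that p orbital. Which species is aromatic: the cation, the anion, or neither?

The cation

In either ion the ring is fully conjugated: every atom, including the new sp² carbon, supplies a p orbital.
Cation: 1 × 2 + 0 = 2 π electrons → 4(0)+2, aromatic.
Anion: 1 × 2 + 2 = 4 π electrons → 4(1), antiaromatic.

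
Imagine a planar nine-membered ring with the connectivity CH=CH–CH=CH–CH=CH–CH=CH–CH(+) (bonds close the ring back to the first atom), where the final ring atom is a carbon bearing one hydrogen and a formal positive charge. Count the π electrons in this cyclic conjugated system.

All ring atoms are sp² and supply a p orbital to the ring (each doubly-bonded ring atom is sp² with one p-orbital electron; the carbocation has an empty p orbital); the conjugation is uninterrupted.
Counting π electrons: 4 × 2 = 8 from the double-bond units + 0 from the CH(+) atom = 8.

8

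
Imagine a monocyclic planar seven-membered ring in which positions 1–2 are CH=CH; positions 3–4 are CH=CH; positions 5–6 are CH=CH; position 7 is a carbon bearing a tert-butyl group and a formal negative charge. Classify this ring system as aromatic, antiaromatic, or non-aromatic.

The p orbitals form a continuous loop: every atom in a ring double bond is sp² and brings one electron to the p orbital; the carbanion's lone pair occupies the p orbital. The ring is fully conjugated.
Tallying contributions gives 3 × 2 = 6 from the double-bond units + 2 from the C(tert-butyl)(-) atom = 8.
8 = 4(2); a planar, fully conjugated 4n system is antiaromatic.

Antiaromatic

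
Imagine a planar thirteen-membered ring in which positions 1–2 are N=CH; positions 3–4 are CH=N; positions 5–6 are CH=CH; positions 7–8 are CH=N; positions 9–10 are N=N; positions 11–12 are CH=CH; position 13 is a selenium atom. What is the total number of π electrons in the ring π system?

The p orbitals form a continuous loop: each doubly-bonded ring atom is sp² with one p-orbital electron; each sp² =N– keeps its lone pair in-plane and puts one electron into the π system; the selenium donates one lone pair from its p orbital. The ring is fully conjugated.
Tallying contributions gives 6 × 2 = 12 from the double-bond units + 2 from the Se atom = 14.

14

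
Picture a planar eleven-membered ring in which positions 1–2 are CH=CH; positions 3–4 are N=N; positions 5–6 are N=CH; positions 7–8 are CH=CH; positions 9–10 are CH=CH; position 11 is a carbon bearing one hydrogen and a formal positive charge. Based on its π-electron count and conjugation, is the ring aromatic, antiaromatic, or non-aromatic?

Check conjugation: the double-bond atoms are sp², each contributing one p electron; the doubly-bonded nitrogens are pyridine-type — their lone pairs lie in the ring plane, leaving one electron in the p orbital; the carbocation has an empty p orbital — every position has a p orbital, so the cyclic π system is continuous.
Adding the contributions, 5 × 2 = 10 from the double-bond units + 0 from the CH(+) atom = 10.
10 = 4(2) + 2, which satisfies Hückel's 4n+2 rule.

Aromatic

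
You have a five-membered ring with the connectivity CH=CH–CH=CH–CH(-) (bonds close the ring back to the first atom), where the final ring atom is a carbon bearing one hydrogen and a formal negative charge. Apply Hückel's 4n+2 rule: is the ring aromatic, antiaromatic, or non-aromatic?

Aromatic

All ring atoms are sp² and supply a p orbital to the ring (the double-bond atoms are sp², each contributing one p electron; the carbanion's lone pair occupies the p orbital); the conjugation is uninterrupted.
Counting π electrons: 2 × 2 = 4 from the double-bond units + 2 from the CH(-) atom = 6.
That gives a 4n+2 count (6, n = 1).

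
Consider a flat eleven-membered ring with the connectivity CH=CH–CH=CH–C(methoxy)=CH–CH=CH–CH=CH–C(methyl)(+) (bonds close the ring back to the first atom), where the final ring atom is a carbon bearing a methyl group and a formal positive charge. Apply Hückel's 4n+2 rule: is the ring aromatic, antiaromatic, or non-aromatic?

All ring atoms are sp² and supply a p orbital to the ring (the double-bond atoms are sp², each contributing one p electron; the carbocation has an empty p orbital); the conjugation is uninterrupted.
Tallying contributions gives 5 × 2 = 10 from the double-bond units + 0 from the C(methyl)(+) atom = 10.
That gives a 4n+2 count (10, n = 2).

Aromatic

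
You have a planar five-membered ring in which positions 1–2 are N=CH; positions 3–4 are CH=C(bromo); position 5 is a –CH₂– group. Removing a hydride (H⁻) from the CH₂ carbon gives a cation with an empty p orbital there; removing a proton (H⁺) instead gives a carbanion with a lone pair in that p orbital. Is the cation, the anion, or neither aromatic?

The anion

In both ions every ring atom is sp² and contributes a p orbital, so both rings are fully conjugated.
Cation: 2 × 2 + 0 = 4 π electrons → 4(1), antiaromatic.
Anion: 2 × 2 + 2 = 6 π electrons → 4(1)+2, aromatic.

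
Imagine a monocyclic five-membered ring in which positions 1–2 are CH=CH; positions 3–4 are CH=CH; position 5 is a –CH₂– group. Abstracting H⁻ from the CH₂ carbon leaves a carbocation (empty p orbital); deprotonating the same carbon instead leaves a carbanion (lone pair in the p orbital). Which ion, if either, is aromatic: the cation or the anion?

The anion

Both ions have a continuous loop of p orbitals — each ring atom is sp².
Cation: 2 × 2 + 0 = 4 π electrons → 4(1), antiaromatic.
Anion: 2 × 2 + 2 = 6 π electrons → 4(1)+2, aromatic.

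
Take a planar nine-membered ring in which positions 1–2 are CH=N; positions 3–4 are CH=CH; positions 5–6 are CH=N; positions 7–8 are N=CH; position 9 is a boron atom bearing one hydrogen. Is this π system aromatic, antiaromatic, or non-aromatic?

Antiaromatic

Check conjugation: each doubly-bonded ring atom is sp² with one p-orbital electron; each sp² =N– keeps its lone pair in-plane and puts one electron into the π system; the boron has an empty p orbital — every position has a p orbital, so the cyclic π system is continuous.
Adding the contributions, 4 × 2 = 8 from the double-bond units + 0 from the BH atom = 8.
With 8 = 4·2 π electrons, Hückel's rule classifies the planar ring as antiaromatic.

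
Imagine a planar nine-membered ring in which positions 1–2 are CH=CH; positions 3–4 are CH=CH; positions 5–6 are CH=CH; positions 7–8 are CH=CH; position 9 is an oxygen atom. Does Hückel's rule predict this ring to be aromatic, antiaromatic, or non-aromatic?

Check conjugation: each doubly-bonded ring atom is sp² with one p-orbital electron; the oxygen donates one lone pair from its p orbital — every position has a p orbital, so the cyclic π system is continuous.
Tallying contributions gives 4 × 2 = 8 from the double-bond units + 2 from the O atom = 10.
10 = 4(2) + 2, which satisfies Hückel's 4n+2 rule.

Aromatic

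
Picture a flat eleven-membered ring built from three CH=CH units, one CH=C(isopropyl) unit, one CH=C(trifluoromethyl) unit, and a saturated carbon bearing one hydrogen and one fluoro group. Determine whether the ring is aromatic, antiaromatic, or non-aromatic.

At the CH(fluoro) position, that saturated carbon is sp³ and has no p orbital in the ring π system; the ring's p-orbital overlap is broken there.
Hückel's rule only applies to fully conjugated rings, so this one is simply non-aromatic.

Non-aromatic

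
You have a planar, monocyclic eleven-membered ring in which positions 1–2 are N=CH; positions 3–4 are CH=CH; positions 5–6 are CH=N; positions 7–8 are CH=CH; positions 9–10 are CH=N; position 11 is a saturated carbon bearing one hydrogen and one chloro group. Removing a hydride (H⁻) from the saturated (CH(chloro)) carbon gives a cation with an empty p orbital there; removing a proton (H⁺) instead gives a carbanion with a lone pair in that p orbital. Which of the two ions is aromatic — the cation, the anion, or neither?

In both ions every ring atom is sp² and contributes a p orbital, so both rings are fully conjugated.
Cation: 5 × 2 + 0 = 10 π electrons → 4(2)+2, aromatic.
Anion: 5 × 2 + 2 = 12 π electrons → 4(3), antiaromatic.

The cation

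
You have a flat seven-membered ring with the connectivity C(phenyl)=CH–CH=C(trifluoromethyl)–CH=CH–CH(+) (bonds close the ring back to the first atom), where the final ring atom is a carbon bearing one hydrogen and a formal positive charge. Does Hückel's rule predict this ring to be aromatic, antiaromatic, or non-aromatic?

Check conjugation: the double-bond atoms are sp², each contributing one p electron; the carbocation has an empty p orbital — every position has a p orbital, so the cyclic π system is continuous.
Counting π electrons: 3 × 2 = 6 from the double-bond units + 0 from the CH(+) atom = 6.
6 = 4(1) + 2, which satisfies Hückel's 4n+2 rule.

Aromatic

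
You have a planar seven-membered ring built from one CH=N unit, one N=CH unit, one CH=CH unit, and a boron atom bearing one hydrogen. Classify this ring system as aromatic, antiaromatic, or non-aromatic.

Aromatic

Check conjugation: each doubly-bonded ring atom is sp² with one p-orbital electron; each =N– nitrogen is pyridine-type (lone pair in the sp² plane, one electron in the p orbital); the boron has an empty p orbital — every position has a p orbital, so the cyclic π system is continuous.
π-electron count: 3 × 2 = 6 from the double-bond units + 0 from the BH atom = 6.
That gives a 4n+2 count (6, n = 1).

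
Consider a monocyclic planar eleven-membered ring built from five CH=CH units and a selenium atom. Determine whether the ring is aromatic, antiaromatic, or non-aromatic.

Antiaromatic

The p orbitals form a continuous loop: every atom in a ring double bond is sp² and brings one electron to the p orbital; the selenium donates one lone pair from its p orbital. The ring is fully conjugated.
Counting π electrons: 5 × 2 = 10 from the double-bond units + 2 from the Se atom = 12.
12 is a 4n count (n = 3), so the planar conjugated ring is antiaromatic.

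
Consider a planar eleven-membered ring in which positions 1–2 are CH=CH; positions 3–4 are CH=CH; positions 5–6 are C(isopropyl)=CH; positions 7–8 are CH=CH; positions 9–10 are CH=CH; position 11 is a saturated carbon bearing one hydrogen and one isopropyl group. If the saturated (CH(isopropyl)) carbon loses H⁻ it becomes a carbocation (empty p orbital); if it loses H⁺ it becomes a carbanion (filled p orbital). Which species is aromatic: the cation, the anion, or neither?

Once that carbon is sp², every ring atom has a p orbital and both ions are fully conjugated.
Cation: 5 × 2 + 0 = 10 π electrons → 4(2)+2, aromatic.
Anion: 5 × 2 + 2 = 12 π electrons → 4(3), antiaromatic.

The cation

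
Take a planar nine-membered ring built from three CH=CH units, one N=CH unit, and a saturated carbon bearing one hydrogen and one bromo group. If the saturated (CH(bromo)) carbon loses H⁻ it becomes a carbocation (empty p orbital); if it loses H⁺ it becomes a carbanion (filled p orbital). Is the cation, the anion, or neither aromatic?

Both ions have a continuous loop of p orbitals — each ring atom is sp².
Cation: 4 × 2 + 0 = 8 π electrons → 4(2), antiaromatic.
Anion: 4 × 2 + 2 = 10 π electrons → 4(2)+2, aromatic.

The anion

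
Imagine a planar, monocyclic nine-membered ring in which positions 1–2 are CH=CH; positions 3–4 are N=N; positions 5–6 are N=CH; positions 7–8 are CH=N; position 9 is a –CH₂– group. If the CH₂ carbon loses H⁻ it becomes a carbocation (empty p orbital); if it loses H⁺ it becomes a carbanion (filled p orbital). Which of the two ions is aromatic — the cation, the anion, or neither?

The anion

Both ions have a continuous loop of p orbitals — each ring atom is sp².
Cation: 4 × 2 + 0 = 8 π electrons → 4(2), antiaromatic.
Anion: 4 × 2 + 2 = 10 π electrons → 4(2)+2, aromatic.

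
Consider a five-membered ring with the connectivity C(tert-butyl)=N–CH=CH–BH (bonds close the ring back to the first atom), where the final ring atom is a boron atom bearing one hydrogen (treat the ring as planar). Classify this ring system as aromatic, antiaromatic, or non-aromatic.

Check conjugation: every atom in a ring double bond is sp² and brings one electron to the p orbital; each =N– nitrogen is pyridine-type (lone pair in the sp² plane, one electron in the p orbital); the boron has an empty p orbital — every position has a p orbital, so the cyclic π system is continuous.
Adding the contributions, 2 × 2 = 4 from the double-bond units + 0 from the BH atom = 4.
A 4n π count (4, n = 1) in a planar conjugated ring means antiaromatic.

Antiaromatic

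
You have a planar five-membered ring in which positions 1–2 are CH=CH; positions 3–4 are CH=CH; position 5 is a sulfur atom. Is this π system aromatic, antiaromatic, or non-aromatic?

Check conjugation: each doubly-bonded ring atom is sp² with one p-orbital electron; the sulfur donates one lone pair from its p orbital — every position has a p orbital, so the cyclic π system is continuous.
Counting π electrons: 2 × 2 = 4 from the double-bond units + 2 from the S atom = 6.
Since 6 = 4·1 + 2, the ring meets the 4n+2 criterion.
(This ring is thiophene.)

Aromatic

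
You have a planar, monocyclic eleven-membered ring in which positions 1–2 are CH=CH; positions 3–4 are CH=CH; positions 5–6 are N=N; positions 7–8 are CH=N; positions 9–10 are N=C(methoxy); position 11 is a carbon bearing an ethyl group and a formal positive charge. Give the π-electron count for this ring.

10

Check conjugation: every atom in a ring double bond is sp² and brings one electron to the p orbital; each sp² =N– keeps its lone pair in-plane and puts one electron into the π system; the carbocation has an empty p orbital — every position has a p orbital, so the cyclic π system is continuous.
Counting π electrons: 5 × 2 = 10 from the double-bond units + 0 from the C(ethyl)(+) atom = 10.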